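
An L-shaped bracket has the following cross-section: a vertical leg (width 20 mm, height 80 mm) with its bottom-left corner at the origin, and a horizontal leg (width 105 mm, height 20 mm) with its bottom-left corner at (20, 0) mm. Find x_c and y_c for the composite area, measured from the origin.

x_c = 45.47 mm, y_c = 22.97 mm

vertical leg: A = 20 × 80 = 1600.00, centroid at (10.00, 40.00).
horizontal leg: A = 105 × 20 = 2100.00, centroid at (72.50, 10.00).
ΣA = 3700.00 mm², ΣAx_c = 168250.00 mm³, ΣAy_c = 85000.00 mm³.
x_c = 168250.00/3700.00 = 45.47 mm; y_c = 85000.00/3700.00 = 22.97 mm.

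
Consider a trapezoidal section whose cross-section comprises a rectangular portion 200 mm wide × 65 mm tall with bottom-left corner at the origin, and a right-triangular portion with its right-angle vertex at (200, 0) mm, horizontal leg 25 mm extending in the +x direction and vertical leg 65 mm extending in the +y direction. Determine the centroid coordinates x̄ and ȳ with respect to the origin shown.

rectangular portion: A = 200 × 65 = 13000.00, centroid at (100.00, 32.50).
triangular portion: A = ½·25·65 = 812.50, centroid at (208.33, 21.67).
ΣA = 13812.50 mm²
ΣAx̄ = (13000.00)(100.00) + (812.50)(208.33) = 1469270.83 mm³
ΣAȳ = (13000.00)(32.50) + (812.50)(21.67) = 440104.17 mm³
x̄ = 1469270.83 / 13812.50 = 106.37 mm
ȳ = 440104.17 / 13812.50 = 31.86 mm

x̄ = 106.37 mm, ȳ = 31.86 mm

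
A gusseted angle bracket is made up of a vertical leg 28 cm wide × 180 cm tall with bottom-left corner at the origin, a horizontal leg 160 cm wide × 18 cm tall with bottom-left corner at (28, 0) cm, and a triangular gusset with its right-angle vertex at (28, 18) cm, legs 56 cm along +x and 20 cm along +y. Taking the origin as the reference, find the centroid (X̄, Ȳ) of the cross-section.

X̄ = 48.08 cm, Ȳ = 58.18 cm

vertical leg: A = 28 × 180 = 5040.00, centroid at (14.00, 90.00).
horizontal leg: A = 160 × 18 = 2880.00, centroid at (108.00, 9.00).
gusset: A = ½·56·20 = 560.00, centroid at (46.67, 24.67).
ΣA = 8480.00 cm²
ΣAX̄ = (5040.00)(14.00) + (2880.00)(108.00) + (560.00)(46.67) = 407733.33 cm³
ΣAȲ = (5040.00)(90.00) + (2880.00)(9.00) + (560.00)(24.67) = 493333.33 cm³
X̄ = 407733.33 / 8480.00 = 48.08 cm
Ȳ = 493333.33 / 8480.00 = 58.18 cm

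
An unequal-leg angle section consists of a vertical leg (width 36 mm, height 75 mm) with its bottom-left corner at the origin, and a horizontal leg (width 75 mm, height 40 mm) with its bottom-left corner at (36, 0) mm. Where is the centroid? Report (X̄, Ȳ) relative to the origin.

X̄ = 47.21 mm, Ȳ = 28.29 mm

vertical leg: A = 36 × 75 = 2700.00, centroid at (18.00, 37.50).
horizontal leg: A = 75 × 40 = 3000.00, centroid at (73.50, 20.00).
ΣA = 5700.00 mm²
ΣAX̄ = (2700.00)(18.00) + (3000.00)(73.50) = 269100.00 mm³
ΣAȲ = (2700.00)(37.50) + (3000.00)(20.00) = 161250.00 mm³
X̄ = 269100.00 / 5700.00 = 47.21 mm
Ȳ = 161250.00 / 5700.00 = 28.29 mm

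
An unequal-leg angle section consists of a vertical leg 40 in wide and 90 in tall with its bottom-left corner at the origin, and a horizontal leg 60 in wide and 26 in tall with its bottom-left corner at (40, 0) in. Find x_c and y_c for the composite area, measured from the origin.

x_c = 35.12 in, y_c = 35.33 in

vertical leg: A = 40 × 90 = 3600.00, centroid at (20.00, 45.00).
horizontal leg: A = 60 × 26 = 1560.00, centroid at (70.00, 13.00).
ΣA = 5160.00 in², ΣAx_c = 181200.00 in³, ΣAy_c = 182280.00 in³.
x_c = 181200.00/5160.00 = 35.12 in; y_c = 182280.00/5160.00 = 35.33 in.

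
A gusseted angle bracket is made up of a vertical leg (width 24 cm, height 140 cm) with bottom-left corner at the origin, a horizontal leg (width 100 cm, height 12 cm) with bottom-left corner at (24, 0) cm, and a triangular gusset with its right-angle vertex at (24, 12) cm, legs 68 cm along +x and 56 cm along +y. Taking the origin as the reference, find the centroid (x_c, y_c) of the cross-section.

Part | A | x̄ᵢ | ȳᵢ | A·x̄ᵢ | A·ȳᵢ
vertical leg | 3360.00 | 12.00 | 70.00 | 40320.00 | 235200.00
horizontal leg | 1200.00 | 74.00 | 6.00 | 88800.00 | 7200.00
gusset | 1904.00 | 46.67 | 30.67 | 88853.33 | 58389.33
Σ | 6464.00 |  |  | 217973.33 | 300789.33
x_c = 217973.33 / 6464.00 = 33.72 cm
y_c = 300789.33 / 6464.00 = 46.53 cm

x_c = 33.72 cm, y_c = 46.53 cm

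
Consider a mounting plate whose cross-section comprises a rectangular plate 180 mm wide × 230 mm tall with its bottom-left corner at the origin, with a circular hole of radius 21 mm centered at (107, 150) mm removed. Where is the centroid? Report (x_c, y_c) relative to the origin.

x_c = 89.41 mm, y_c = 113.79 mm

Part | A | x̄ᵢ | ȳᵢ | A·x̄ᵢ | A·ȳᵢ
plate | 41400.00 | 90.00 | 115.00 | 3726000.00 | 4761000.00
hole | -1385.44 | 107.00 | 150.00 | -148242.33 | -207816.35
Σ | 40014.56 |  |  | 3577757.67 | 4553183.65
x_c = 3577757.67 / 40014.56 = 89.41 mm
y_c = 4553183.65 / 40014.56 = 113.79 mm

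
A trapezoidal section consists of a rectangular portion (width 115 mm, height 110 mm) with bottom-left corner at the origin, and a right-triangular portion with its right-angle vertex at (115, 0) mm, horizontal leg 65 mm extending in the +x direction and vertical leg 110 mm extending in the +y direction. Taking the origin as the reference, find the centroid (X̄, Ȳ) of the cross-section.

rectangular portion: A = 115 × 110 = 12650.00, centroid at (57.50, 55.00).
triangular portion: A = ½·65·110 = 3575.00, centroid at (136.67, 36.67).
ΣA = 16225.00 mm²
ΣAX̄ = (12650.00)(57.50) + (3575.00)(136.67) = 1215958.33 mm³
ΣAȲ = (12650.00)(55.00) + (3575.00)(36.67) = 826833.33 mm³
X̄ = 1215958.33 / 16225.00 = 74.94 mm
Ȳ = 826833.33 / 16225.00 = 50.96 mm

X̄ = 74.94 mm, Ȳ = 50.96 mm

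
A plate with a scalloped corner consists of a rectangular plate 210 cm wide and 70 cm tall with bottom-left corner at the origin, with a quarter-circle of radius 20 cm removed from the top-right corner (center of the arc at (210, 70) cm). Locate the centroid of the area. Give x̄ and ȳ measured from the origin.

Part | A | x̄ᵢ | ȳᵢ | A·x̄ᵢ | A·ȳᵢ
plate | 14700.00 | 105.00 | 35.00 | 1543500.00 | 514500.00
removed quarter-circle | -314.16 | 201.51 | 61.51 | -63306.78 | -19324.48
Σ | 14385.84 |  |  | 1480193.22 | 495175.52
x̄ = 1480193.22 / 14385.84 = 102.89 cm
ȳ = 495175.52 / 14385.84 = 34.42 cm

x̄ = 102.89 cm, ȳ = 34.42 cm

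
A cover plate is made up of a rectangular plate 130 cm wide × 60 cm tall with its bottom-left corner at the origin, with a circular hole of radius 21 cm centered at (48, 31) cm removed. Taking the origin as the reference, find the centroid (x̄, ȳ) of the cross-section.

x̄ = 68.67 cm, ȳ = 29.78 cm

plate: A = 130 × 60 = 7800.00, centroid at (65.00, 30.00).
hole: A = −π·21² = -1385.44, centroid at (48.00, 31.00).
ΣA = 6414.56 cm², ΣAx̄ = 440498.77 cm³, ΣAȳ = 191051.29 cm³.
x̄ = 440498.77/6414.56 = 68.67 cm; ȳ = 191051.29/6414.56 = 29.78 cm.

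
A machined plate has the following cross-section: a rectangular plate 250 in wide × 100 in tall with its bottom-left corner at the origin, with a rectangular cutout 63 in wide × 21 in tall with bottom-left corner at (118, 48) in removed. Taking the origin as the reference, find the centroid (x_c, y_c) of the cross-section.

Part | A | x̄ᵢ | ȳᵢ | A·x̄ᵢ | A·ȳᵢ
plate | 25000.00 | 125.00 | 50.00 | 3125000.00 | 1250000.00
hole | -1323.00 | 149.50 | 58.50 | -197788.50 | -77395.50
Σ | 23677.00 |  |  | 2927211.50 | 1172604.50
x_c = 2927211.50 / 23677.00 = 123.63 in
y_c = 1172604.50 / 23677.00 = 49.53 in

x_c = 123.63 in, y_c = 49.53 in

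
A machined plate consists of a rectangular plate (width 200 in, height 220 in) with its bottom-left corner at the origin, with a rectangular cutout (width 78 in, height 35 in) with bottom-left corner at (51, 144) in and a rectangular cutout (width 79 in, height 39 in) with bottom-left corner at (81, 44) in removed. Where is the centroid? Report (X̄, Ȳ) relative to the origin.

plate: A = 200 × 220 = 44000.00, centroid at (100.00, 110.00).
hole 1: A = −(78 × 35) = -2730.00, centroid at (90.00, 161.50).
hole 2: A = −(79 × 39) = -3081.00, centroid at (120.50, 63.50).
ΣA = 38189.00 in², ΣAX̄ = 3783039.50 in³, ΣAȲ = 4203461.50 in³.
X̄ = 3783039.50/38189.00 = 99.06 in; Ȳ = 4203461.50/38189.00 = 110.07 in.

X̄ = 99.06 in, Ȳ = 110.07 in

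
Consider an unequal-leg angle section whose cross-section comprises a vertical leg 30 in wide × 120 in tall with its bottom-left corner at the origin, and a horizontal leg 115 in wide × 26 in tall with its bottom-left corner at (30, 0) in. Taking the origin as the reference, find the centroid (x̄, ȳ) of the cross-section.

vertical leg: A = 30 × 120 = 3600.00, centroid at (15.00, 60.00).
horizontal leg: A = 115 × 26 = 2990.00, centroid at (87.50, 13.00).
ΣA = 6590.00 in²
ΣAx̄ = (3600.00)(15.00) + (2990.00)(87.50) = 315625.00 in³
ΣAȳ = (3600.00)(60.00) + (2990.00)(13.00) = 254870.00 in³
x̄ = 315625.00 / 6590.00 = 47.89 in
ȳ = 254870.00 / 6590.00 = 38.68 in

x̄ = 47.89 in, ȳ = 38.68 in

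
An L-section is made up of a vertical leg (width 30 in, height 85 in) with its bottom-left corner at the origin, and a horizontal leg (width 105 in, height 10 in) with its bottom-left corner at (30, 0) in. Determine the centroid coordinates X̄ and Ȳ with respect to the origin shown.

vertical leg: A = 30 × 85 = 2550.00, centroid at (15.00, 42.50).
horizontal leg: A = 105 × 10 = 1050.00, centroid at (82.50, 5.00).
ΣA = 3600.00 in²
ΣAX̄ = (2550.00)(15.00) + (1050.00)(82.50) = 124875.00 in³
ΣAȲ = (2550.00)(42.50) + (1050.00)(5.00) = 113625.00 in³
X̄ = 124875.00 / 3600.00 = 34.69 in
Ȳ = 113625.00 / 3600.00 = 31.56 in

X̄ = 34.69 in, Ȳ = 31.56 in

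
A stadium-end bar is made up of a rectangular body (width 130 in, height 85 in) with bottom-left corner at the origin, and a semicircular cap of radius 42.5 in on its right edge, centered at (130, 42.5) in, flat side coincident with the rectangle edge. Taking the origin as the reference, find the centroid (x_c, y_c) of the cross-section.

x_c = 81.97 in, y_c = 42.50 in

rectangular body: A = 130 × 85 = 11050.00, centroid at (65.00, 42.50).
semicircular end: A = ½π·42.5² = 2837.25, centroid at (148.04, 42.50).
ΣA = 13887.25 in²
ΣAx_c = (11050.00)(65.00) + (2837.25)(148.04) = 1138269.70 in³
ΣAy_c = (11050.00)(42.50) + (2837.25)(42.50) = 590208.16 in³
x_c = 1138269.70 / 13887.25 = 81.97 in
y_c = 590208.16 / 13887.25 = 42.50 in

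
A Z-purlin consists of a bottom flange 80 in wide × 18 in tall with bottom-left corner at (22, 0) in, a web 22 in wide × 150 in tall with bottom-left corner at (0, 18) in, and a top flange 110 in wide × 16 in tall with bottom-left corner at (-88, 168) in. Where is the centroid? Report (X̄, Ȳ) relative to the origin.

X̄ = 10.38 in, Ȳ = 96.86 in

Part | A | x̄ᵢ | ȳᵢ | A·x̄ᵢ | A·ȳᵢ
bottom flange | 1440.00 | 62.00 | 9.00 | 89280.00 | 12960.00
web | 3300.00 | 11.00 | 93.00 | 36300.00 | 306900.00
top flange | 1760.00 | -33.00 | 176.00 | -58080.00 | 309760.00
Σ | 6500.00 |  |  | 67500.00 | 629620.00
X̄ = 67500.00 / 6500.00 = 10.38 in
Ȳ = 629620.00 / 6500.00 = 96.86 in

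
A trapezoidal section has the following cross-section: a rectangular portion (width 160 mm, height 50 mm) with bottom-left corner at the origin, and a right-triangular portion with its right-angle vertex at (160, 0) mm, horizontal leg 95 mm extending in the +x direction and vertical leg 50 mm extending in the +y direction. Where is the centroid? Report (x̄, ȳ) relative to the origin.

x̄ = 105.56 mm, ȳ = 23.09 mm

Part | A | x̄ᵢ | ȳᵢ | A·x̄ᵢ | A·ȳᵢ
rectangular portion | 8000.00 | 80.00 | 25.00 | 640000.00 | 200000.00
triangular portion | 2375.00 | 191.67 | 16.67 | 455208.33 | 39583.33
Σ | 10375.00 |  |  | 1095208.33 | 239583.33
x̄ = 1095208.33 / 10375.00 = 105.56 mm
ȳ = 239583.33 / 10375.00 = 23.09 mm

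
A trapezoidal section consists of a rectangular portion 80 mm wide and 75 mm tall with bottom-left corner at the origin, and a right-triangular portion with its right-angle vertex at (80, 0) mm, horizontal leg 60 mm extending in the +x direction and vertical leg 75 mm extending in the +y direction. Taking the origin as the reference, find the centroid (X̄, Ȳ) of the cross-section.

X̄ = 56.36 mm, Ȳ = 34.09 mm

rectangular portion: A = 80 × 75 = 6000.00, centroid at (40.00, 37.50).
triangular portion: A = ½·60·75 = 2250.00, centroid at (100.00, 25.00).
ΣA = 8250.00 mm², ΣAX̄ = 465000.00 mm³, ΣAȲ = 281250.00 mm³.
X̄ = 465000.00/8250.00 = 56.36 mm; Ȳ = 281250.00/8250.00 = 34.09 mm.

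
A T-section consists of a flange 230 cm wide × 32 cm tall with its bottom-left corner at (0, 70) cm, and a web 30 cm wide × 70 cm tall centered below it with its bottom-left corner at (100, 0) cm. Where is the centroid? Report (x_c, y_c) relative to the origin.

web: A = 30 × 70 = 2100.00, centroid at (115.00, 35.00).
flange: A = 230 × 32 = 7360.00, centroid at (115.00, 86.00).
ΣA = 9460.00 cm²
ΣAx_c = (2100.00)(115.00) + (7360.00)(115.00) = 1087900.00 cm³
ΣAy_c = (2100.00)(35.00) + (7360.00)(86.00) = 706460.00 cm³
x_c = 1087900.00 / 9460.00 = 115.00 cm
y_c = 706460.00 / 9460.00 = 74.68 cm

x_c = 115.00 cm, y_c = 74.68 cm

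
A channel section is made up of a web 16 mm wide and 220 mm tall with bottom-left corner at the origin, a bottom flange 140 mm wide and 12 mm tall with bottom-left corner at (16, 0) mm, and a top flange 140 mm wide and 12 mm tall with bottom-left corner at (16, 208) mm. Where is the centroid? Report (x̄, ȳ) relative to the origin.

x̄ = 46.09 mm, ȳ = 110.00 mm

Part | A | x̄ᵢ | ȳᵢ | A·x̄ᵢ | A·ȳᵢ
web | 3520.00 | 8.00 | 110.00 | 28160.00 | 387200.00
bottom flange | 1680.00 | 86.00 | 6.00 | 144480.00 | 10080.00
top flange | 1680.00 | 86.00 | 214.00 | 144480.00 | 359520.00
Σ | 6880.00 |  |  | 317120.00 | 756800.00
x̄ = 317120.00 / 6880.00 = 46.09 mm
ȳ = 756800.00 / 6880.00 = 110.00 mm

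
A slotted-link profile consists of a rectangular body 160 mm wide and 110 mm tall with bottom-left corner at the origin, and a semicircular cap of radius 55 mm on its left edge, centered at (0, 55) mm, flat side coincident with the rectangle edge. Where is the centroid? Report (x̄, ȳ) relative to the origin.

x̄ = 58.03 mm, ȳ = 55.00 mm

Part | A | x̄ᵢ | ȳᵢ | A·x̄ᵢ | A·ȳᵢ
rectangular body | 17600.00 | 80.00 | 55.00 | 1408000.00 | 968000.00
semicircular end | 4751.66 | -23.34 | 55.00 | -110916.67 | 261341.24
Σ | 22351.66 |  |  | 1297083.33 | 1229341.24
x̄ = 1297083.33 / 22351.66 = 58.03 mm
ȳ = 1229341.24 / 22351.66 = 55.00 mm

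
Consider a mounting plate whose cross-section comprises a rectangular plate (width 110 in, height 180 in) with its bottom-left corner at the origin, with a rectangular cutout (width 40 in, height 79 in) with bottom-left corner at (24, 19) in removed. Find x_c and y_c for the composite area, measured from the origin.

plate: A = 110 × 180 = 19800.00, centroid at (55.00, 90.00).
hole: A = −(40 × 79) = -3160.00, centroid at (44.00, 58.50).
ΣA = 16640.00 in², ΣAx_c = 949960.00 in³, ΣAy_c = 1597140.00 in³.
x_c = 949960.00/16640.00 = 57.09 in; y_c = 1597140.00/16640.00 = 95.98 in.

x_c = 57.09 in, y_c = 95.98 in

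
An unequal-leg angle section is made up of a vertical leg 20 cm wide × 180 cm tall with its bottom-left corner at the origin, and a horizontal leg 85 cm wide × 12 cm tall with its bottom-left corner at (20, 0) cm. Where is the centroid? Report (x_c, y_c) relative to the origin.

x_c = 21.59 cm, y_c = 71.45 cm

vertical leg: A = 20 × 180 = 3600.00, centroid at (10.00, 90.00).
horizontal leg: A = 85 × 12 = 1020.00, centroid at (62.50, 6.00).
ΣA = 4620.00 cm², ΣAx_c = 99750.00 cm³, ΣAy_c = 330120.00 cm³.
x_c = 99750.00/4620.00 = 21.59 cm; y_c = 330120.00/4620.00 = 71.45 cm.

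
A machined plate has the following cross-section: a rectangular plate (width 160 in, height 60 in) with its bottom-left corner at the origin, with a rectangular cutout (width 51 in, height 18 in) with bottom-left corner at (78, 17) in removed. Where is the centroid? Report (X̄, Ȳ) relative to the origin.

X̄ = 77.52 in, Ȳ = 30.42 in

plate: A = 160 × 60 = 9600.00, centroid at (80.00, 30.00).
hole: A = −(51 × 18) = -918.00, centroid at (103.50, 26.00).
ΣA = 8682.00 in²
ΣAX̄ = (9600.00)(80.00) + (-918.00)(103.50) = 672987.00 in³
ΣAȲ = (9600.00)(30.00) + (-918.00)(26.00) = 264132.00 in³
X̄ = 672987.00 / 8682.00 = 77.52 in
Ȳ = 264132.00 / 8682.00 = 30.42 in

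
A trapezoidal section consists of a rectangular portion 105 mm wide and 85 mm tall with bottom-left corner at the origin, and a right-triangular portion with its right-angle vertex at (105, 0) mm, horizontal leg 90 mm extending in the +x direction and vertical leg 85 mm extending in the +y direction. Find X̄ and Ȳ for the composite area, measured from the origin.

X̄ = 77.25 mm, Ȳ = 38.25 mm

rectangular portion: A = 105 × 85 = 8925.00, centroid at (52.50, 42.50).
triangular portion: A = ½·90·85 = 3825.00, centroid at (135.00, 28.33).
ΣA = 12750.00 mm²
ΣAX̄ = (8925.00)(52.50) + (3825.00)(135.00) = 984937.50 mm³
ΣAȲ = (8925.00)(42.50) + (3825.00)(28.33) = 487687.50 mm³
X̄ = 984937.50 / 12750.00 = 77.25 mm
Ȳ = 487687.50 / 12750.00 = 38.25 mm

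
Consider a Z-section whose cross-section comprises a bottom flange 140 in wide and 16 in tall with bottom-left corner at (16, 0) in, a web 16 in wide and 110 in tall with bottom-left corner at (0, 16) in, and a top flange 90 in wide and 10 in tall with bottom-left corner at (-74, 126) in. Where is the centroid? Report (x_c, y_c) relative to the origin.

bottom flange: A = 140 × 16 = 2240.00, centroid at (86.00, 8.00).
web: A = 16 × 110 = 1760.00, centroid at (8.00, 71.00).
top flange: A = 90 × 10 = 900.00, centroid at (-29.00, 131.00).
ΣA = 4900.00 in², ΣAx_c = 180620.00 in³, ΣAy_c = 260780.00 in³.
x_c = 180620.00/4900.00 = 36.86 in; y_c = 260780.00/4900.00 = 53.22 in.

x_c = 36.86 in, y_c = 53.22 in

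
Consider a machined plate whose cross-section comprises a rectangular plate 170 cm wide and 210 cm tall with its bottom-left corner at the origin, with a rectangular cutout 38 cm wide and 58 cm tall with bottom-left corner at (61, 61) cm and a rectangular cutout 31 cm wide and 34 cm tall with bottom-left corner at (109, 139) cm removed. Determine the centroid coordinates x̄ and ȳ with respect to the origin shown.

plate: A = 170 × 210 = 35700.00, centroid at (85.00, 105.00).
hole 1: A = −(38 × 58) = -2204.00, centroid at (80.00, 90.00).
hole 2: A = −(31 × 34) = -1054.00, centroid at (124.50, 156.00).
ΣA = 32442.00 cm², ΣAx̄ = 2726957.00 cm³, ΣAȳ = 3385716.00 cm³.
x̄ = 2726957.00/32442.00 = 84.06 cm; ȳ = 3385716.00/32442.00 = 104.36 cm.

x̄ = 84.06 cm, ȳ = 104.36 cm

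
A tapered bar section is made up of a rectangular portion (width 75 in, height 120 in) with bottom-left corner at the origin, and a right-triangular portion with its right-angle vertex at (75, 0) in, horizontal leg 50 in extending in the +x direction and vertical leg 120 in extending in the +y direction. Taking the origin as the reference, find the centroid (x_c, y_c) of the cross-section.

Part | A | x̄ᵢ | ȳᵢ | A·x̄ᵢ | A·ȳᵢ
rectangular portion | 9000.00 | 37.50 | 60.00 | 337500.00 | 540000.00
triangular portion | 3000.00 | 91.67 | 40.00 | 275000.00 | 120000.00
Σ | 12000.00 |  |  | 612500.00 | 660000.00
x_c = 612500.00 / 12000.00 = 51.04 in
y_c = 660000.00 / 12000.00 = 55.00 in

x_c = 51.04 in, y_c = 55.00 in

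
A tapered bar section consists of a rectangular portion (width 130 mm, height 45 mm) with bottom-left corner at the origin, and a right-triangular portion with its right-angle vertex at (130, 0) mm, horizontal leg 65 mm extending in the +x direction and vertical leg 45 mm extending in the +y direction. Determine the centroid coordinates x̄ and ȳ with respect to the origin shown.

Part | A | x̄ᵢ | ȳᵢ | A·x̄ᵢ | A·ȳᵢ
rectangular portion | 5850.00 | 65.00 | 22.50 | 380250.00 | 131625.00
triangular portion | 1462.50 | 151.67 | 15.00 | 221812.50 | 21937.50
Σ | 7312.50 |  |  | 602062.50 | 153562.50
x̄ = 602062.50 / 7312.50 = 82.33 mm
ȳ = 153562.50 / 7312.50 = 21.00 mm

x̄ = 82.33 mm, ȳ = 21.00 mm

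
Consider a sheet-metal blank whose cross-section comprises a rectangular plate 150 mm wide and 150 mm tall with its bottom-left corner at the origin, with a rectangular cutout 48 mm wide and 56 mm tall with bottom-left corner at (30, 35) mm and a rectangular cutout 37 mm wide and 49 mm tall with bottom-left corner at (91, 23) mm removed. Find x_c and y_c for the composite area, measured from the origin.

plate: A = 150 × 150 = 22500.00, centroid at (75.00, 75.00).
hole 1: A = −(48 × 56) = -2688.00, centroid at (54.00, 63.00).
hole 2: A = −(37 × 49) = -1813.00, centroid at (109.50, 47.50).
ΣA = 17999.00 mm², ΣAx_c = 1343824.50 mm³, ΣAy_c = 1432038.50 mm³.
x_c = 1343824.50/17999.00 = 74.66 mm; y_c = 1432038.50/17999.00 = 79.56 mm.

x_c = 74.66 mm, y_c = 79.56 mm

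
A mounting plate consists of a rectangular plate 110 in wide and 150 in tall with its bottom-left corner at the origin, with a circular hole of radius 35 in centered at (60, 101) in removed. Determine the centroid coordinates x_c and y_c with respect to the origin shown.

Part | A | x̄ᵢ | ȳᵢ | A·x̄ᵢ | A·ȳᵢ
plate | 16500.00 | 55.00 | 75.00 | 907500.00 | 1237500.00
hole | -3848.45 | 60.00 | 101.00 | -230907.06 | -388693.55
Σ | 12651.55 |  |  | 676592.94 | 848806.45
x_c = 676592.94 / 12651.55 = 53.48 in
y_c = 848806.45 / 12651.55 = 67.09 in

x_c = 53.48 in, y_c = 67.09 in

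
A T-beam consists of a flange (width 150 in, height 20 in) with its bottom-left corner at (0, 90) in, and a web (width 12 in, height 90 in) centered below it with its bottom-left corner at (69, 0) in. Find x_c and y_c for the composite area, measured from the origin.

Part | A | x̄ᵢ | ȳᵢ | A·x̄ᵢ | A·ȳᵢ
web | 1080.00 | 75.00 | 45.00 | 81000.00 | 48600.00
flange | 3000.00 | 75.00 | 100.00 | 225000.00 | 300000.00
Σ | 4080.00 |  |  | 306000.00 | 348600.00
x_c = 306000.00 / 4080.00 = 75.00 in
y_c = 348600.00 / 4080.00 = 85.44 in

x_c = 75.00 in, y_c = 85.44 in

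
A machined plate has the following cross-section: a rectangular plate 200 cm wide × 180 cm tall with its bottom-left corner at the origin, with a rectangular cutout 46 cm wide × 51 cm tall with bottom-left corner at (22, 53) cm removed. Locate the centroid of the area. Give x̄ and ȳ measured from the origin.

plate: A = 200 × 180 = 36000.00, centroid at (100.00, 90.00).
hole: A = −(46 × 51) = -2346.00, centroid at (45.00, 78.50).
ΣA = 33654.00 cm², ΣAx̄ = 3494430.00 cm³, ΣAȳ = 3055839.00 cm³.
x̄ = 3494430.00/33654.00 = 103.83 cm; ȳ = 3055839.00/33654.00 = 90.80 cm.

x̄ = 103.83 cm, ȳ = 90.80 cm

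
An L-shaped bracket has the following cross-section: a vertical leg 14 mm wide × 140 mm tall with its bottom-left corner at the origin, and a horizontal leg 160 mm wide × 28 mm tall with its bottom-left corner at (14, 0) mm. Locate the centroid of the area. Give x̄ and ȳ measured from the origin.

vertical leg: A = 14 × 140 = 1960.00, centroid at (7.00, 70.00).
horizontal leg: A = 160 × 28 = 4480.00, centroid at (94.00, 14.00).
ΣA = 6440.00 mm², ΣAx̄ = 434840.00 mm³, ΣAȳ = 199920.00 mm³.
x̄ = 434840.00/6440.00 = 67.52 mm; ȳ = 199920.00/6440.00 = 31.04 mm.

x̄ = 67.52 mm, ȳ = 31.04 mm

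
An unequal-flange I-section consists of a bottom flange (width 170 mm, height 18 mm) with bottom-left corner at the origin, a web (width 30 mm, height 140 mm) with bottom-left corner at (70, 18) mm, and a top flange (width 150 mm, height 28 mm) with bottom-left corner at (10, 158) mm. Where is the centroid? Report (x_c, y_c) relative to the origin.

Part | A | x̄ᵢ | ȳᵢ | A·x̄ᵢ | A·ȳᵢ
bottom flange | 3060.00 | 85.00 | 9.00 | 260100.00 | 27540.00
web | 4200.00 | 85.00 | 88.00 | 357000.00 | 369600.00
top flange | 4200.00 | 85.00 | 172.00 | 357000.00 | 722400.00
Σ | 11460.00 |  |  | 974100.00 | 1119540.00
x_c = 974100.00 / 11460.00 = 85.00 mm
y_c = 1119540.00 / 11460.00 = 97.69 mm

x_c = 85.00 mm, y_c = 97.69 mm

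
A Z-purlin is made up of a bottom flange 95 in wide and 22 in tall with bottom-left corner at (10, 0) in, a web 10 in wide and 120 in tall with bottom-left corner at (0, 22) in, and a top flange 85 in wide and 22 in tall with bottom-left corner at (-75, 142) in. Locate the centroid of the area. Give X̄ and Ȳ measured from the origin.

X̄ = 12.67 in, Ȳ = 78.97 in

Part | A | x̄ᵢ | ȳᵢ | A·x̄ᵢ | A·ȳᵢ
bottom flange | 2090.00 | 57.50 | 11.00 | 120175.00 | 22990.00
web | 1200.00 | 5.00 | 82.00 | 6000.00 | 98400.00
top flange | 1870.00 | -32.50 | 153.00 | -60775.00 | 286110.00
Σ | 5160.00 |  |  | 65400.00 | 407500.00
X̄ = 65400.00 / 5160.00 = 12.67 in
Ȳ = 407500.00 / 5160.00 = 78.97 in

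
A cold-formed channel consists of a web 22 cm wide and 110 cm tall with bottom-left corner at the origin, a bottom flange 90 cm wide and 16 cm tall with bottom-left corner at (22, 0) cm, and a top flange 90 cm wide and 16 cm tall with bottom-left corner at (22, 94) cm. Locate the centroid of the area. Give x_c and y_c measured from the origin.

Part | A | x̄ᵢ | ȳᵢ | A·x̄ᵢ | A·ȳᵢ
web | 2420.00 | 11.00 | 55.00 | 26620.00 | 133100.00
bottom flange | 1440.00 | 67.00 | 8.00 | 96480.00 | 11520.00
top flange | 1440.00 | 67.00 | 102.00 | 96480.00 | 146880.00
Σ | 5300.00 |  |  | 219580.00 | 291500.00
x_c = 219580.00 / 5300.00 = 41.43 cm
y_c = 291500.00 / 5300.00 = 55.00 cm

x_c = 41.43 cm, y_c = 55.00 cm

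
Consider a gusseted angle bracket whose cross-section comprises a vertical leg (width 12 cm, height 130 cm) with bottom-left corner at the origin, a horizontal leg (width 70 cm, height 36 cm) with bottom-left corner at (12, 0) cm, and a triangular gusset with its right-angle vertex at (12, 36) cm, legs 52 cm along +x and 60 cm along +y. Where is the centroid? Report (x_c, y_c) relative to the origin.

vertical leg: A = 12 × 130 = 1560.00, centroid at (6.00, 65.00).
horizontal leg: A = 70 × 36 = 2520.00, centroid at (47.00, 18.00).
gusset: A = ½·52·60 = 1560.00, centroid at (29.33, 56.00).
ΣA = 5640.00 cm², ΣAx_c = 173560.00 cm³, ΣAy_c = 234120.00 cm³.
x_c = 173560.00/5640.00 = 30.77 cm; y_c = 234120.00/5640.00 = 41.51 cm.

x_c = 30.77 cm, y_c = 41.51 cm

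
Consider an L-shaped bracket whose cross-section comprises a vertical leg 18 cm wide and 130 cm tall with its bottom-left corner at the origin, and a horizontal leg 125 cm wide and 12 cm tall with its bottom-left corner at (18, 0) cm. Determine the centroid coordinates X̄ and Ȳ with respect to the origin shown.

vertical leg: A = 18 × 130 = 2340.00, centroid at (9.00, 65.00).
horizontal leg: A = 125 × 12 = 1500.00, centroid at (80.50, 6.00).
ΣA = 3840.00 cm², ΣAX̄ = 141810.00 cm³, ΣAȲ = 161100.00 cm³.
X̄ = 141810.00/3840.00 = 36.93 cm; Ȳ = 161100.00/3840.00 = 41.95 cm.

X̄ = 36.93 cm, Ȳ = 41.95 cm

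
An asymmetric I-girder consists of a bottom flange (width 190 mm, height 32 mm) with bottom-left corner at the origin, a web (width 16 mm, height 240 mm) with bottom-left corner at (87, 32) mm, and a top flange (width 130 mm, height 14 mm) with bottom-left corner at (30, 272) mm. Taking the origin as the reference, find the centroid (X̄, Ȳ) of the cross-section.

bottom flange: A = 190 × 32 = 6080.00, centroid at (95.00, 16.00).
web: A = 16 × 240 = 3840.00, centroid at (95.00, 152.00).
top flange: A = 130 × 14 = 1820.00, centroid at (95.00, 279.00).
ΣA = 11740.00 mm², ΣAX̄ = 1115300.00 mm³, ΣAȲ = 1188740.00 mm³.
X̄ = 1115300.00/11740.00 = 95.00 mm; Ȳ = 1188740.00/11740.00 = 101.26 mm.

X̄ = 95.00 mm, Ȳ = 101.26 mm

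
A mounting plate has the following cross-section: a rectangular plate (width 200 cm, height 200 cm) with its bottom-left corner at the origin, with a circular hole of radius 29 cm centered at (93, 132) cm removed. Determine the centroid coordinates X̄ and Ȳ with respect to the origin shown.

plate: A = 200 × 200 = 40000.00, centroid at (100.00, 100.00).
hole: A = −π·29² = -2642.08, centroid at (93.00, 132.00).
ΣA = 37357.92 cm²
ΣAX̄ = (40000.00)(100.00) + (-2642.08)(93.00) = 3754286.61 cm³
ΣAȲ = (40000.00)(100.00) + (-2642.08)(132.00) = 3651245.52 cm³
X̄ = 3754286.61 / 37357.92 = 100.50 cm
Ȳ = 3651245.52 / 37357.92 = 97.74 cm

X̄ = 100.50 cm, Ȳ = 97.74 cm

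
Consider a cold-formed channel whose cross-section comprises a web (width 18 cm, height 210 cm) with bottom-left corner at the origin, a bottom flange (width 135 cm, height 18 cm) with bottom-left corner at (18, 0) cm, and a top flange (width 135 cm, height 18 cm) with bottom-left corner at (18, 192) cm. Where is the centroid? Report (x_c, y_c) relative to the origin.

Part | A | x̄ᵢ | ȳᵢ | A·x̄ᵢ | A·ȳᵢ
web | 3780.00 | 9.00 | 105.00 | 34020.00 | 396900.00
bottom flange | 2430.00 | 85.50 | 9.00 | 207765.00 | 21870.00
top flange | 2430.00 | 85.50 | 201.00 | 207765.00 | 488430.00
Σ | 8640.00 |  |  | 449550.00 | 907200.00
x_c = 449550.00 / 8640.00 = 52.03 cm
y_c = 907200.00 / 8640.00 = 105.00 cm

x_c = 52.03 cm, y_c = 105.00 cm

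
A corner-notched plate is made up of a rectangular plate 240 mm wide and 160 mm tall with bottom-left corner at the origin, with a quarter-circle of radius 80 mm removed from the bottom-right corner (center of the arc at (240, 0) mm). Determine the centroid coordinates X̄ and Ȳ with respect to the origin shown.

X̄ = 107.04 mm, Ȳ = 86.94 mm

Part | A | x̄ᵢ | ȳᵢ | A·x̄ᵢ | A·ȳᵢ
plate | 38400.00 | 120.00 | 80.00 | 4608000.00 | 3072000.00
removed quarter-circle | -5026.55 | 206.05 | 33.95 | -1035704.91 | -170666.67
Σ | 33373.45 |  |  | 3572295.09 | 2901333.33
X̄ = 3572295.09 / 33373.45 = 107.04 mm
Ȳ = 2901333.33 / 33373.45 = 86.94 mm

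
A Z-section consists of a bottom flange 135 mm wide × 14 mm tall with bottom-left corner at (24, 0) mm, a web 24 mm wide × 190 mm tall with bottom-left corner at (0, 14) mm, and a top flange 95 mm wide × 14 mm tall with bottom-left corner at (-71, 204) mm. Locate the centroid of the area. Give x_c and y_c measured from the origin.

bottom flange: A = 135 × 14 = 1890.00, centroid at (91.50, 7.00).
web: A = 24 × 190 = 4560.00, centroid at (12.00, 109.00).
top flange: A = 95 × 14 = 1330.00, centroid at (-23.50, 211.00).
ΣA = 7780.00 mm²
ΣAx_c = (1890.00)(91.50) + (4560.00)(12.00) + (1330.00)(-23.50) = 196400.00 mm³
ΣAy_c = (1890.00)(7.00) + (4560.00)(109.00) + (1330.00)(211.00) = 790900.00 mm³
x_c = 196400.00 / 7780.00 = 25.24 mm
y_c = 790900.00 / 7780.00 = 101.66 mm

x_c = 25.24 mm, y_c = 101.66 mm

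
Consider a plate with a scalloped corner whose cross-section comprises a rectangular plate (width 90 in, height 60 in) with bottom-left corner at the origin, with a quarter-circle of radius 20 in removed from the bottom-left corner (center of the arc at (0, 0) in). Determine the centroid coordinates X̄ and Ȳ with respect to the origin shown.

X̄ = 47.26 in, Ȳ = 31.33 in

plate: A = 90 × 60 = 5400.00, centroid at (45.00, 30.00).
removed quarter-circle: A = −¼π·20² = -314.16, centroid at (8.49, 8.49).
ΣA = 5085.84 in², ΣAX̄ = 240333.33 in³, ΣAȲ = 159333.33 in³.
X̄ = 240333.33/5085.84 = 47.26 in; Ȳ = 159333.33/5085.84 = 31.33 in.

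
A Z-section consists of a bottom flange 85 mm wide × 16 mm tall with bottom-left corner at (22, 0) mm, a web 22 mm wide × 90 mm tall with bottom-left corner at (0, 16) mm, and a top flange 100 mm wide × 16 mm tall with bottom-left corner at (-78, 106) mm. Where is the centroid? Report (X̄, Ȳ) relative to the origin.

X̄ = 13.10 mm, Ȳ = 63.57 mm

bottom flange: A = 85 × 16 = 1360.00, centroid at (64.50, 8.00).
web: A = 22 × 90 = 1980.00, centroid at (11.00, 61.00).
top flange: A = 100 × 16 = 1600.00, centroid at (-28.00, 114.00).
ΣA = 4940.00 mm²
ΣAX̄ = (1360.00)(64.50) + (1980.00)(11.00) + (1600.00)(-28.00) = 64700.00 mm³
ΣAȲ = (1360.00)(8.00) + (1980.00)(61.00) + (1600.00)(114.00) = 314060.00 mm³
X̄ = 64700.00 / 4940.00 = 13.10 mm
Ȳ = 314060.00 / 4940.00 = 63.57 mm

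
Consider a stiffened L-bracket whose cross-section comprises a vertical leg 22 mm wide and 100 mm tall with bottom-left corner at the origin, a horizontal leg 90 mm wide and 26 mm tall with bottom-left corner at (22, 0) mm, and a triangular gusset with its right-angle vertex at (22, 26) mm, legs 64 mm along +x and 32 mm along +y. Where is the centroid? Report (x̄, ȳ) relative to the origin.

x̄ = 40.50 mm, ȳ = 31.99 mm

vertical leg: A = 22 × 100 = 2200.00, centroid at (11.00, 50.00).
horizontal leg: A = 90 × 26 = 2340.00, centroid at (67.00, 13.00).
gusset: A = ½·64·32 = 1024.00, centroid at (43.33, 36.67).
ΣA = 5564.00 mm², ΣAx̄ = 225353.33 mm³, ΣAȳ = 177966.67 mm³.
x̄ = 225353.33/5564.00 = 40.50 mm; ȳ = 177966.67/5564.00 = 31.99 mm.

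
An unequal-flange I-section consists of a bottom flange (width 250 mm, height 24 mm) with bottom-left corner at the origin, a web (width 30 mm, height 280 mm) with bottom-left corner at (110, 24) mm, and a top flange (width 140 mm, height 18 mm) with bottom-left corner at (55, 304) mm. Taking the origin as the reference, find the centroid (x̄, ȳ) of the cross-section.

x̄ = 125.00 mm, ȳ = 132.29 mm

bottom flange: A = 250 × 24 = 6000.00, centroid at (125.00, 12.00).
web: A = 30 × 280 = 8400.00, centroid at (125.00, 164.00).
top flange: A = 140 × 18 = 2520.00, centroid at (125.00, 313.00).
ΣA = 16920.00 mm², ΣAx̄ = 2115000.00 mm³, ΣAȳ = 2238360.00 mm³.
x̄ = 2115000.00/16920.00 = 125.00 mm; ȳ = 2238360.00/16920.00 = 132.29 mm.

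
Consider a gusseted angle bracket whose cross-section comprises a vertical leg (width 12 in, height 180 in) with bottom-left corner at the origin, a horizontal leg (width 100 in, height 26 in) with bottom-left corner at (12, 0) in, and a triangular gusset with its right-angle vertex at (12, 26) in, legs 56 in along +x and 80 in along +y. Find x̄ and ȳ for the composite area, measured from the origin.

x̄ = 34.69 in, ȳ = 49.45 in

Part | A | x̄ᵢ | ȳᵢ | A·x̄ᵢ | A·ȳᵢ
vertical leg | 2160.00 | 6.00 | 90.00 | 12960.00 | 194400.00
horizontal leg | 2600.00 | 62.00 | 13.00 | 161200.00 | 33800.00
gusset | 2240.00 | 30.67 | 52.67 | 68693.33 | 117973.33
Σ | 7000.00 |  |  | 242853.33 | 346173.33
x̄ = 242853.33 / 7000.00 = 34.69 in
ȳ = 346173.33 / 7000.00 = 49.45 in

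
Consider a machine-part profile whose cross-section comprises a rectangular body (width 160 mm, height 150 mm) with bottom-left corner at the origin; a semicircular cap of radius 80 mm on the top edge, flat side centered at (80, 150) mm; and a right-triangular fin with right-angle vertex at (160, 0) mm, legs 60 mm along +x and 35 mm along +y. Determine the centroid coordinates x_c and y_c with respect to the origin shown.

rectangular body: A = 160 × 150 = 24000.00, centroid at (80.00, 75.00).
semicircular top: A = ½π·80² = 10053.10, centroid at (80.00, 183.95).
triangular fin: A = ½·60·35 = 1050.00, centroid at (180.00, 11.67).
ΣA = 35103.10 mm²
ΣAx_c = (24000.00)(80.00) + (10053.10)(80.00) + (1050.00)(180.00) = 2913247.72 mm³
ΣAy_c = (24000.00)(75.00) + (10053.10)(183.95) + (1050.00)(11.67) = 3661547.81 mm³
x_c = 2913247.72 / 35103.10 = 82.99 mm
y_c = 3661547.81 / 35103.10 = 104.31 mm

x_c = 82.99 mm, y_c = 104.31 mm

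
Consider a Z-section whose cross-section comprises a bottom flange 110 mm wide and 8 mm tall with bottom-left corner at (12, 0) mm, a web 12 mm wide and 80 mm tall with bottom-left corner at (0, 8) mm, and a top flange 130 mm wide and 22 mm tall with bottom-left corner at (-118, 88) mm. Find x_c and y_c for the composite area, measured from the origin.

bottom flange: A = 110 × 8 = 880.00, centroid at (67.00, 4.00).
web: A = 12 × 80 = 960.00, centroid at (6.00, 48.00).
top flange: A = 130 × 22 = 2860.00, centroid at (-53.00, 99.00).
ΣA = 4700.00 mm²
ΣAx_c = (880.00)(67.00) + (960.00)(6.00) + (2860.00)(-53.00) = -86860.00 mm³
ΣAy_c = (880.00)(4.00) + (960.00)(48.00) + (2860.00)(99.00) = 332740.00 mm³
x_c = -86860.00 / 4700.00 = -18.48 mm
y_c = 332740.00 / 4700.00 = 70.80 mm

x_c = -18.48 mm, y_c = 70.80 mm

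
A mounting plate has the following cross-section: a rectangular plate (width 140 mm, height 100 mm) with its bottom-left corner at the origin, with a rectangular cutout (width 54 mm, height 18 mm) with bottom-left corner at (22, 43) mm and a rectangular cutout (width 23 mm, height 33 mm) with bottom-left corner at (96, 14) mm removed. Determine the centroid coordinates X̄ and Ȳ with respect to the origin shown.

X̄ = 69.34 mm, Ȳ = 51.05 mm

plate: A = 140 × 100 = 14000.00, centroid at (70.00, 50.00).
hole 1: A = −(54 × 18) = -972.00, centroid at (49.00, 52.00).
hole 2: A = −(23 × 33) = -759.00, centroid at (107.50, 30.50).
ΣA = 12269.00 mm²
ΣAX̄ = (14000.00)(70.00) + (-972.00)(49.00) + (-759.00)(107.50) = 850779.50 mm³
ΣAȲ = (14000.00)(50.00) + (-972.00)(52.00) + (-759.00)(30.50) = 626306.50 mm³
X̄ = 850779.50 / 12269.00 = 69.34 mm
Ȳ = 626306.50 / 12269.00 = 51.05 mm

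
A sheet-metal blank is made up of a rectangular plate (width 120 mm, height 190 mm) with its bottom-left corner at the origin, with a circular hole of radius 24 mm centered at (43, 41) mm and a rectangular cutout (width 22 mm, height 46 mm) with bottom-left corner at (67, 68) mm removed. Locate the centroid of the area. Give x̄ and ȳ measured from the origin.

Part | A | x̄ᵢ | ȳᵢ | A·x̄ᵢ | A·ȳᵢ
plate | 22800.00 | 60.00 | 95.00 | 1368000.00 | 2166000.00
hole 1 | -1809.56 | 43.00 | 41.00 | -77810.97 | -74191.85
hole 2 | -1012.00 | 78.00 | 91.00 | -78936.00 | -92092.00
Σ | 19978.44 |  |  | 1211253.03 | 1999716.15
x̄ = 1211253.03 / 19978.44 = 60.63 mm
ȳ = 1999716.15 / 19978.44 = 100.09 mm

x̄ = 60.63 mm, ȳ = 100.09 mm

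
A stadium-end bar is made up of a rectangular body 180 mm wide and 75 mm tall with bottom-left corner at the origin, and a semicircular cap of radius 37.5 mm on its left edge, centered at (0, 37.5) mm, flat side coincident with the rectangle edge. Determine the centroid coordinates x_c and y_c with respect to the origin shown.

rectangular body: A = 180 × 75 = 13500.00, centroid at (90.00, 37.50).
semicircular end: A = ½π·37.5² = 2208.93, centroid at (-15.92, 37.50).
ΣA = 15708.93 mm², ΣAx_c = 1179843.75 mm³, ΣAy_c = 589084.96 mm³.
x_c = 1179843.75/15708.93 = 75.11 mm; y_c = 589084.96/15708.93 = 37.50 mm.

x_c = 75.11 mm, y_c = 37.50 mm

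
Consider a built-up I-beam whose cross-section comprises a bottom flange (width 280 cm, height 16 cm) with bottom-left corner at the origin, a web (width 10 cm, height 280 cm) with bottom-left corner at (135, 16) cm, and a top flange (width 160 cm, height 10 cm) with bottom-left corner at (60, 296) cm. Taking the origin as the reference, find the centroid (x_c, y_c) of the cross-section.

x_c = 140.00 cm, y_c = 107.46 cm

Part | A | x̄ᵢ | ȳᵢ | A·x̄ᵢ | A·ȳᵢ
bottom flange | 4480.00 | 140.00 | 8.00 | 627200.00 | 35840.00
web | 2800.00 | 140.00 | 156.00 | 392000.00 | 436800.00
top flange | 1600.00 | 140.00 | 301.00 | 224000.00 | 481600.00
Σ | 8880.00 |  |  | 1243200.00 | 954240.00
x_c = 1243200.00 / 8880.00 = 140.00 cm
y_c = 954240.00 / 8880.00 = 107.46 cm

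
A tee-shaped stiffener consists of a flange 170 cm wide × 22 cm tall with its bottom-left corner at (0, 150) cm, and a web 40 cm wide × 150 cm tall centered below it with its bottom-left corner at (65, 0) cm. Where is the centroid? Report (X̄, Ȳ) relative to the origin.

X̄ = 85.00 cm, Ȳ = 108.02 cm

web: A = 40 × 150 = 6000.00, centroid at (85.00, 75.00).
flange: A = 170 × 22 = 3740.00, centroid at (85.00, 161.00).
ΣA = 9740.00 cm², ΣAX̄ = 827900.00 cm³, ΣAȲ = 1052140.00 cm³.
X̄ = 827900.00/9740.00 = 85.00 cm; Ȳ = 1052140.00/9740.00 = 108.02 cm.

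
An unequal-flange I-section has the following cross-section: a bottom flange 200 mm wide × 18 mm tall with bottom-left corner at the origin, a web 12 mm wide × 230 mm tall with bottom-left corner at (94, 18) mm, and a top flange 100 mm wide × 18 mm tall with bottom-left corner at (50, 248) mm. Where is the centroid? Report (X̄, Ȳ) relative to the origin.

Part | A | x̄ᵢ | ȳᵢ | A·x̄ᵢ | A·ȳᵢ
bottom flange | 3600.00 | 100.00 | 9.00 | 360000.00 | 32400.00
web | 2760.00 | 100.00 | 133.00 | 276000.00 | 367080.00
top flange | 1800.00 | 100.00 | 257.00 | 180000.00 | 462600.00
Σ | 8160.00 |  |  | 816000.00 | 862080.00
X̄ = 816000.00 / 8160.00 = 100.00 mm
Ȳ = 862080.00 / 8160.00 = 105.65 mm

X̄ = 100.00 mm, Ȳ = 105.65 mm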